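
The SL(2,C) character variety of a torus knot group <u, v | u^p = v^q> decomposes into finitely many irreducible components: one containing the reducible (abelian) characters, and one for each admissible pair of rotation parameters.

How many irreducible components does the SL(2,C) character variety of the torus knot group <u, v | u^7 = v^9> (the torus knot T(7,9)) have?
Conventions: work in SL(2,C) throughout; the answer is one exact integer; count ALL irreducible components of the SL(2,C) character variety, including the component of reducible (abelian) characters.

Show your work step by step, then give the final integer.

25

For T(7,9): irreducibility forces the central element u^7 = v^9 to one of +I, -I.
This locks tr(u) to 2*cos(pi*alpha/7), alpha in 1..6, and tr(v) to 2*cos(pi*beta/9), beta in 1..8, on each component of irreducible characters.
Consistency of u^7 = (-1)^alpha I with v^9 = (-1)^beta I forces alpha = beta (mod 2).
Enumerate parity-matched pairs: 3*4 odd-odd plus 3*4 even-even gives 24.
components with irreducible characters: 24; plus the single component of reducible (abelian) characters: total 25.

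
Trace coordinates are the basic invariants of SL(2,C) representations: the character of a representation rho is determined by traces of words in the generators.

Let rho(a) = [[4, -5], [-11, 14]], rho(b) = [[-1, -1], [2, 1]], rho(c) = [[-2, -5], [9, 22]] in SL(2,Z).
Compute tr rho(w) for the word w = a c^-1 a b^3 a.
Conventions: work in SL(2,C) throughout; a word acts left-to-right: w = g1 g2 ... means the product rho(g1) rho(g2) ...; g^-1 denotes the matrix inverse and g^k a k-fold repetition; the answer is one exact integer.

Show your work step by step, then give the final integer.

rho(a) = [[4, -5], [-11, 14]]
... * rho(c^-1) = [[22, 5], [-9, -2]]  ->  [[133, 30], [-368, -83]]
... * rho(a) = [[4, -5], [-11, 14]]  ->  [[202, -245], [-559, 678]]
... * rho(b) = [[-1, -1], [2, 1]]  ->  [[-692, -447], [1915, 1237]]
... * rho(b) = [[-1, -1], [2, 1]]  ->  [[-202, 245], [559, -678]]
... * rho(b) = [[-1, -1], [2, 1]]  ->  [[692, 447], [-1915, -1237]]
... * rho(a) = [[4, -5], [-11, 14]]  ->  [[-2149, 2798], [5947, -7743]]
tr = -2149 + -7743 = -9892

-9892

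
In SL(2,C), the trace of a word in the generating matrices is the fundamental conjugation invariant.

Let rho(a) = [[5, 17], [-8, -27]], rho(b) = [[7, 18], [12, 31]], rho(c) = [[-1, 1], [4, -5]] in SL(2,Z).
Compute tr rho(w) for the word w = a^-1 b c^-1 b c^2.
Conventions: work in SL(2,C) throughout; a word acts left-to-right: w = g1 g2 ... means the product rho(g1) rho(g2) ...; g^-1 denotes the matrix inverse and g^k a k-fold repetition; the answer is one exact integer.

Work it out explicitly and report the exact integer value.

rho(a^-1) = [[-27, -17], [8, 5]]
... * rho(b) = [[7, 18], [12, 31]]  ->  [[-393, -1013], [116, 299]]
... * rho(c^-1) = [[-5, -1], [-4, -1]]  ->  [[6017, 1406], [-1776, -415]]
... * rho(b) = [[7, 18], [12, 31]]  ->  [[58991, 151892], [-17412, -44833]]
... * rho(c) = [[-1, 1], [4, -5]]  ->  [[548577, -700469], [-161920, 206753]]
... * rho(c) = [[-1, 1], [4, -5]]  ->  [[-3350453, 4050922], [988932, -1195685]]
tr = -3350453 + -1195685 = -4546138

-4546138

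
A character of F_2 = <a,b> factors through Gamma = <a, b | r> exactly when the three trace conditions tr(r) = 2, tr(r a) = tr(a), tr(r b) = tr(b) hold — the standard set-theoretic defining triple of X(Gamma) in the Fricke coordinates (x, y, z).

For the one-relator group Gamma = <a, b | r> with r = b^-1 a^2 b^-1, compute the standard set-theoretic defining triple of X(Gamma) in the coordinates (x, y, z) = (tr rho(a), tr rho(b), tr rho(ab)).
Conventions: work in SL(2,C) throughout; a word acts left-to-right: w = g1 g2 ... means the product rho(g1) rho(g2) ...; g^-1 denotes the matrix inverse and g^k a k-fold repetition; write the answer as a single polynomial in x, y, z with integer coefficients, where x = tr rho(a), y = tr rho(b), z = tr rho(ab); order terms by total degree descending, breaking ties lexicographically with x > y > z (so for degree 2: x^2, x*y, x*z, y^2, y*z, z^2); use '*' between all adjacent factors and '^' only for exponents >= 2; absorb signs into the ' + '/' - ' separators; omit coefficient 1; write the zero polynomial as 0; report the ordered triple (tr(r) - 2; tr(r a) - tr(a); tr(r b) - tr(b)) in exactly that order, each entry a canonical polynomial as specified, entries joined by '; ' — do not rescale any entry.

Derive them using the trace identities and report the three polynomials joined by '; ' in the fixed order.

and trace(a^2) = trace(a)*trace(a) - trace(1)  (reduce the a square) = x^2 - 2
trace(a^2 b) = trace(a)*trace(b a) - trace(b)  (reduce the a square) = x*z - y
trace(b^-1 a^2) = trace(a^2)*trace(b) - trace(a^2 b)  (eliminate b^-1) = x^2*y - x*z - y
next, trace(b^-1 a^2 b^-1) = trace(b^-1 a^2)*trace(b) - trace(b^-1 a^2 b)  (eliminate b^-1) = x^2*y^2 - x*y*z - x^2 - y^2 + 2
trace(a^3) = trace(a)*trace(a^2) - trace(a)   [square of a] = x^3 - 3*x
and trace(a^3 b) = trace(a)*trace(b a^2) - trace(b a)   [square of a] = x^2*z - x*y - z
trace(a^2 b^-1 a) = trace(a^3)*trace(b) - trace(a^3 b)   [inverse elimination on b] = x^3*y - x^2*z - 2*x*y + z
and trace(b a b a) = trace(a b)*trace(a b) - trace(1)   [split at a repeated a] = z^2 - 2
next, trace(b a b) = trace(b)*trace(a b) - trace(a)   [square of b] = y*z - x
and trace(a b a^2 b) = trace(a)*trace(b a b a) - trace(b a b)   [square of a] = x*z^2 - y*z - x
next, trace(a^2 b^-1 a b) = trace(a b a^2)*trace(b) - trace(a b a^2 b)   [inverse elimination on b] = x^2*y*z - x*y^2 - x*z^2 + x
next, trace(b^-1 a^2 b^-1 a) = trace(a^2 b^-1 a)*trace(b) - trace(a^2 b^-1 a b)   [inverse elimination on b] = x^3*y^2 - 2*x^2*y*z - x*y^2 + x*z^2 + y*z - x
assemble the triple (trace(r) - 2; trace(r a) - x; trace(r b) - y)

x^2*y^2 - x*y*z - x^2 - y^2; x^3*y^2 - 2*x^2*y*z - x*y^2 + x*z^2 + y*z - 2*x; x^2*y - x*z - 2*y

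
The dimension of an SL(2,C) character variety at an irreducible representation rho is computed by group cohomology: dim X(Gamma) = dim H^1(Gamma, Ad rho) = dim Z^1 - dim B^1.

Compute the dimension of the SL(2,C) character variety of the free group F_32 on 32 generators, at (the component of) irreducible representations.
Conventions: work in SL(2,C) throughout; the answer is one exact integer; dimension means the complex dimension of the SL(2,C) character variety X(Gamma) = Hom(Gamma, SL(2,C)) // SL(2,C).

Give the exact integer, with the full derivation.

Gamma = F_32 has 32 generators and no relators.
A cocycle picks one sl_2 vector per generator freely, giving dim Z^1 = 3*32 = 96.
At an irreducible rho the centralizer of the image in sl_2 is 0, so the coboundary map sl_2 -> Z^1 is injective: dim B^1 = 3.
dim X = dim H^1 = dim Z^1 - dim B^1 = 96 - 3 = 93.

93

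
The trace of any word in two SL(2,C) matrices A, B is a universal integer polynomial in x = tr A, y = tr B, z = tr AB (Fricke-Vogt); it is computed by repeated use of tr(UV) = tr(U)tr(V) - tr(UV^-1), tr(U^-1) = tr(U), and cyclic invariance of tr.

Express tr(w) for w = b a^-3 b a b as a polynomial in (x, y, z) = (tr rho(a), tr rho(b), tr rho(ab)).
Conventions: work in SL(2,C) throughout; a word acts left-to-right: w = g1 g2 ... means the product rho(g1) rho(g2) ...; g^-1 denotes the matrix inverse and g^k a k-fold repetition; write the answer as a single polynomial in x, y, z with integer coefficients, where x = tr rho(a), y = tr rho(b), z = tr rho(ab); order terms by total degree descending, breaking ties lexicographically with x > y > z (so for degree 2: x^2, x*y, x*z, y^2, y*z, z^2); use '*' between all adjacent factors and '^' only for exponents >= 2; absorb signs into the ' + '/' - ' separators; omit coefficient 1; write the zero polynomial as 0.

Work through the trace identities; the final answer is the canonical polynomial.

use: trace(a b^2) = trace(b)*trace(a b) - trace(a) = y*z - x
trace(b a b^2) = trace(b)*trace(a b^2) - trace(a b) = y^2*z - x*y - z
trace(a b a b) = trace(a b)*trace(a b) - trace(1)   [split at repeated a] = z^2 - 2
trace(a b a) = trace(a)*trace(b a) - trace(b) = x*z - y
trace(b a b^2 a) = trace(b)*trace(a b a b) - trace(a b a) = y*z^2 - x*z - y
trace(b a b^2 a^-1) = trace(b a b^2)*trace(a) - trace(b a b^2 a) = x*y^2*z - x^2*y - y*z^2 + y
apply: trace(a^-2 b a b^2) = trace(b a b^2 a^-1)*trace(a) - trace(b a b^2) = x^2*y^2*z - x^3*y - x*y*z^2 - y^2*z + 2*x*y + z
trace(b a^-3 b a b) = trace(a^-2 b a b^2)*trace(a) - trace(a^-2 b a b^2 a) = x^3*y^2*z - x^4*y - x^2*y*z^2 - 2*x*y^2*z + 3*x^2*y + y*z^2 + x*z - y

x^3*y^2*z - x^4*y - x^2*y*z^2 - 2*x*y^2*z + 3*x^2*y + y*z^2 + x*z - y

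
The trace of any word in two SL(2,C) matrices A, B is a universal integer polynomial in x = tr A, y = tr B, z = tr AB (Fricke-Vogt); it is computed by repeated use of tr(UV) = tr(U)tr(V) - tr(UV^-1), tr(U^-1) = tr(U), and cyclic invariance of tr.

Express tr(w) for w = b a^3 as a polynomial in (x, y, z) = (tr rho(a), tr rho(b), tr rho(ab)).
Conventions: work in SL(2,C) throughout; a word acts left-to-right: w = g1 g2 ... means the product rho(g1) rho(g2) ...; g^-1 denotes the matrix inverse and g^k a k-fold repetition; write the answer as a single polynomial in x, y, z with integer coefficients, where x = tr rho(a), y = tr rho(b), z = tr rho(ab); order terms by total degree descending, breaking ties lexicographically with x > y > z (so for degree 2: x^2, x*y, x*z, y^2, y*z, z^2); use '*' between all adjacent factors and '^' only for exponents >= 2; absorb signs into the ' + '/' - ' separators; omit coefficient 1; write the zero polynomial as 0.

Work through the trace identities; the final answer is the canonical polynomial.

reduce: tr(a b a) = tr(a)*tr(b a) - tr(b)   [square of a] = x*z - y
tr(b a^3) = tr(a)*tr(a b a) - tr(a b)   [square of a] = x^2*z - x*y - z

x^2*z - x*y - z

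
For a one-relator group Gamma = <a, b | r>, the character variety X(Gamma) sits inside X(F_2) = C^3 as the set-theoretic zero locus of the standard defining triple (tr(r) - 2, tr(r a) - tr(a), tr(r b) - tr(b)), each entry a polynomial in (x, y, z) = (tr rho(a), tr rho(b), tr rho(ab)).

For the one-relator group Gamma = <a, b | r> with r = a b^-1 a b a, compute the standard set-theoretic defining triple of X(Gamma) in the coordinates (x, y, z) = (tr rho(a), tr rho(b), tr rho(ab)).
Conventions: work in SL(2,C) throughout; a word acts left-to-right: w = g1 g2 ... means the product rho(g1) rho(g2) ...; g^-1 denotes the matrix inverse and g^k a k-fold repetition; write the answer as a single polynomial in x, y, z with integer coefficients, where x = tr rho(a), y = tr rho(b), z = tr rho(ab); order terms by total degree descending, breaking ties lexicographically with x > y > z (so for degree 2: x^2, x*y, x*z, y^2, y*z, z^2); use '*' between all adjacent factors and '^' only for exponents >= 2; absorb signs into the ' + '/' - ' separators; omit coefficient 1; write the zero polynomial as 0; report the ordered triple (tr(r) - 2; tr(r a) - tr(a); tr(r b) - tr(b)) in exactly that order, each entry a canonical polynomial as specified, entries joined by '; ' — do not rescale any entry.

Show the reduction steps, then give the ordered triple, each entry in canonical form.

tr(a b a) = tr(a) tr(b a) - tr(b)   [square of a] = x*z - y
tr(a b a^2) = tr(a) tr(a b a) - tr(a b)   [square of a] = x^2*z - x*y - z
tr(b a b a) = tr(b a) tr(b a) - tr(1)   [split at a repeated b] = z^2 - 2
tr(b a b) = tr(b) tr(a b) - tr(a)   [square of b] = y*z - x
tr(a b a^2 b) = tr(a) tr(b a b a) - tr(b a b)   [square of a] = x*z^2 - y*z - x
tr(a b^-1 a b a) = tr(a b a^2) tr(b) - tr(a b a^2 b)   [inverse elimination on b] = x^2*y*z - x*y^2 - x*z^2 + x
tr(a b a^3) = tr(a) tr(b a^3) - tr(b a^2)  (reduce the a square) = x^3*z - x^2*y - 2*x*z + y
tr(a b a^3 b) = tr(a) tr(b a b a^2) - tr(b a b a)  (reduce the a square) = x^2*z^2 - x*y*z - x^2 - z^2 + 2
tr(a b^-1 a b a^2) = tr(a b a^3) tr(b) - tr(a b a^3 b)  (eliminate b^-1) = x^3*y*z - x^2*y^2 - x^2*z^2 - x*y*z + x^2 + y^2 + z^2 - 2
tr(a b a b a b) = tr(a b) tr(a b a b) - tr(a^-1 b^-1) = z^3 - 3*z
tr(a b^-1 a b a b) = tr(a b a b a) tr(b) - tr(a b a b a b) = x*y*z^2 - y^2*z - z^3 - x*y + 3*z
assemble the triple (tr(r) - 2; tr(r a) - x; tr(r b) - y)

x^2*y*z - x*y^2 - x*z^2 + x - 2; x^3*y*z - x^2*y^2 - x^2*z^2 - x*y*z + x^2 + y^2 + z^2 - x - 2; x*y*z^2 - y^2*z - z^3 - x*y - y + 3*z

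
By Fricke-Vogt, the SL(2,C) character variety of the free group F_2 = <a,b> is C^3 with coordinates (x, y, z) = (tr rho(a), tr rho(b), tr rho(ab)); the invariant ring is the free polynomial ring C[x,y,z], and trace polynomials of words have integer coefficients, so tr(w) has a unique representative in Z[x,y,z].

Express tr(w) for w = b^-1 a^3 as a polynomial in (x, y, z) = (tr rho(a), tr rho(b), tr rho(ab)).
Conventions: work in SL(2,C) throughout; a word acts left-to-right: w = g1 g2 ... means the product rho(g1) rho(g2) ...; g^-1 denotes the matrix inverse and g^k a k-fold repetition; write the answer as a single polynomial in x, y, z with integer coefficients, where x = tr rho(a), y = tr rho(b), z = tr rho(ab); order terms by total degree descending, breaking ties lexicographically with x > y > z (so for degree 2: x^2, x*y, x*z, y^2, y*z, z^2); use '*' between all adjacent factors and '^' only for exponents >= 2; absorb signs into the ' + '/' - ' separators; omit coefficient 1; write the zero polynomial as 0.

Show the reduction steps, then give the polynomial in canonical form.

tr(a^2) = tr(a) tr(a) - tr(1)   [square of a] = x^2 - 2
tr(a^3) = tr(a) tr(a^2) - tr(a)   [square of a] = x^3 - 3*x
tr(b a^2) = tr(a) tr(b a) - tr(b)   [square of a] = x*z - y
tr(a^3 b) = tr(a) tr(b a^2) - tr(b a)   [square of a] = x^2*z - x*y - z
tr(b^-1 a^3) = tr(a^3) tr(b) - tr(a^3 b)   [inverse elimination on b] = x^3*y - x^2*z - 2*x*y + z

x^3*y - x^2*z - 2*x*y + z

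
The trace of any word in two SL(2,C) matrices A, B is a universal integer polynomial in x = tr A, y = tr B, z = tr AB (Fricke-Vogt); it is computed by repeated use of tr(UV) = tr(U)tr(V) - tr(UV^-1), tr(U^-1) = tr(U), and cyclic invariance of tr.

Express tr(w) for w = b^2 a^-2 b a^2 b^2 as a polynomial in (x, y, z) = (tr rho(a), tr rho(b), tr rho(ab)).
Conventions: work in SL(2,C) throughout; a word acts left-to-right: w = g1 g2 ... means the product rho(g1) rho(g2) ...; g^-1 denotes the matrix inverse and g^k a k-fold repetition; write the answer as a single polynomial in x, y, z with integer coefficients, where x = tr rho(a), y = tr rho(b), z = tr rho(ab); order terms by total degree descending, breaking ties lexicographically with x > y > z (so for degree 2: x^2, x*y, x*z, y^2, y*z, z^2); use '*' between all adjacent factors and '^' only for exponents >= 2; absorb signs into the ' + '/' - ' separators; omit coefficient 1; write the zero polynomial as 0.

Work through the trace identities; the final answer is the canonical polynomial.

tr(b a b) = tr(b) tr(a b) - tr(a) = y*z - x
apply: tr(b^2 a b) = tr(b) tr(b a b) - tr(b a) = y^2*z - x*y - z
apply: tr(b^4 a) = tr(b) tr(b^2 a b) - tr(b^2 a) = y^3*z - x*y^2 - 2*y*z + x
tr(b^2) = tr(b) tr(b) - tr(1) = y^2 - 2
apply: tr(b^3) = tr(b) tr(b^2) - tr(b) = y^3 - 3*y
apply: tr(b^4) = tr(b) tr(b^3) - tr(b^2) = y^4 - 4*y^2 + 2
apply: tr(b^2 a^2 b^2) = tr(a) tr(b^4 a) - tr(b^4) = x*y^3*z - x^2*y^2 - y^4 - 2*x*y*z + x^2 + 4*y^2 - 2
apply: tr(a^2 b) = tr(a) tr(b a) - tr(b) = x*z - y
apply: tr(a^2) = tr(a) tr(a) - tr(1) = x^2 - 2
apply: tr(a^2 b^2) = tr(b) tr(a^2 b) - tr(a^2) = x*y*z - x^2 - y^2 + 2
tr(b^2 a^2 b) = tr(b) tr(a^2 b^2) - tr(a^2 b) = x*y^2*z - x^2*y - y^3 - x*z + 3*y
tr(b a^2 b^4) = tr(b) tr(b^2 a^2 b^2) - tr(b^2 a^2 b) = x*y^4*z - x^2*y^3 - y^5 - 3*x*y^2*z + 2*x^2*y + 5*y^3 + x*z - 5*y
use: tr(b a b a) = tr(a b) tr(a b) - tr(1) = z^2 - 2
tr(a b a^2 b) = tr(a) tr(b a b a) - tr(b a b) = x*z^2 - y*z - x
apply: tr(a b a^2) = tr(a) tr(a b a) - tr(a b) = x^2*z - x*y - z
use: tr(a b a^2 b^2) = tr(b) tr(a b a^2 b) - tr(a b a^2) = x*y*z^2 - x^2*z - y^2*z + z
tr(a b a^2 b^3) = tr(b) tr(a b a^2 b^2) - tr(a b a^2 b) = x*y^2*z^2 - x^2*y*z - y^3*z - x*z^2 + 2*y*z + x
use: tr(b a^2 b^4 a) = tr(b) tr(a b a^2 b^3) - tr(a b a^2 b^2) = x*y^3*z^2 - x^2*y^2*z - y^4*z - 2*x*y*z^2 + x^2*z + 3*y^2*z + x*y - z
tr(a^-1 b a^2 b^4) = tr(b a^2 b^4) tr(a) - tr(b a^2 b^4 a) = x^2*y^4*z - x^3*y^3 - x*y^5 - x*y^3*z^2 - 2*x^2*y^2*z + y^4*z + 2*x^3*y + 5*x*y^3 + 2*x*y*z^2 - 3*y^2*z - 6*x*y + z
tr(b^2 a^-2 b a^2 b^2) = tr(a^-1 b a^2 b^4) tr(a) - tr(a^-1 b a^2 b^4 a) = x^3*y^4*z - x^4*y^3 - x^2*y^5 - x^2*y^3*z^2 - 2*x^3*y^2*z + 2*x^4*y + 6*x^2*y^3 + 2*x^2*y*z^2 + y^5 - 8*x^2*y - 5*y^3 + 5*y

x^3*y^4*z - x^4*y^3 - x^2*y^5 - x^2*y^3*z^2 - 2*x^3*y^2*z + 2*x^4*y + 6*x^2*y^3 + 2*x^2*y*z^2 + y^5 - 8*x^2*y - 5*y^3 + 5*y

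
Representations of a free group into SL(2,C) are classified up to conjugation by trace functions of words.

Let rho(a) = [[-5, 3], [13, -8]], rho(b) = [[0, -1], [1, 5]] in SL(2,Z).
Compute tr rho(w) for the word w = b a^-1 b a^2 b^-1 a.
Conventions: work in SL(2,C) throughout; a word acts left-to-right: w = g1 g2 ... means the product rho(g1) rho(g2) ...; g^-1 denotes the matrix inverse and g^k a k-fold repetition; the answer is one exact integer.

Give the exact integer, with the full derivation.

rho(b) = [[0, -1], [1, 5]]
... * rho(a^-1) = [[-8, -3], [-13, -5]]  ->  [[13, 5], [-73, -28]]
... * rho(b) = [[0, -1], [1, 5]]  ->  [[5, 12], [-28, -67]]
... * rho(a) = [[-5, 3], [13, -8]]  ->  [[131, -81], [-731, 452]]
... * rho(a) = [[-5, 3], [13, -8]]  ->  [[-1708, 1041], [9531, -5809]]
... * rho(b^-1) = [[5, 1], [-1, 0]]  ->  [[-9581, -1708], [53464, 9531]]
... * rho(a) = [[-5, 3], [13, -8]]  ->  [[25701, -15079], [-143417, 84144]]
tr = 25701 + 84144 = 109845

109845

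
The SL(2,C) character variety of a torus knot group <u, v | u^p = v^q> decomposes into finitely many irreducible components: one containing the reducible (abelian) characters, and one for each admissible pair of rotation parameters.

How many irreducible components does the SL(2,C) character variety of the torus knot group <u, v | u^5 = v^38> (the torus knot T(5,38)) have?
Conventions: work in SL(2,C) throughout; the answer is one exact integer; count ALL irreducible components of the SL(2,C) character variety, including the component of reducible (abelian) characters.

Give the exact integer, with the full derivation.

In the torus knot group T(5,38), u^5 = v^38 is central, so an irreducible representation sends it to +I or -I (Schur).
So on each irreducible component the traces are pinned: tr(u) = 2*cos(pi*alpha/5) with 1 <= alpha <= 4, tr(v) = 2*cos(pi*beta/38) with 1 <= beta <= 37.
u^5 = (-1)^alpha I and v^38 = (-1)^beta I must agree, so alpha and beta have equal parity.
Counting: 2 odd alphas x 19 odd betas + 2 even alphas x 18 even betas = 38 + 36 = 74.
That is 74 components of irreducible characters, and with the reducible (abelian) component the total is 75.

75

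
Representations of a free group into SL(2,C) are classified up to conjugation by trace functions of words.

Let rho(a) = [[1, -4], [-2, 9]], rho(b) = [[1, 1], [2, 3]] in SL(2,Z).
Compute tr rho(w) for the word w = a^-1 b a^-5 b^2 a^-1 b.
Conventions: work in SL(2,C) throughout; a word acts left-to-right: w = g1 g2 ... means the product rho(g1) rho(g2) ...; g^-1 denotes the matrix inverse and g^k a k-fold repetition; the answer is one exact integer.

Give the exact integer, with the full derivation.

358383106

rho(a^-1) = [[9, 4], [2, 1]]
... * rho(b) = [[1, 1], [2, 3]]  ->  [[17, 21], [4, 5]]
... * rho(a^-1) = [[9, 4], [2, 1]]  ->  [[195, 89], [46, 21]]
... * rho(a^-1) = [[9, 4], [2, 1]]  ->  [[1933, 869], [456, 205]]
... * rho(a^-1) = [[9, 4], [2, 1]]  ->  [[19135, 8601], [4514, 2029]]
... * rho(a^-1) = [[9, 4], [2, 1]]  ->  [[189417, 85141], [44684, 20085]]
... * rho(a^-1) = [[9, 4], [2, 1]]  ->  [[1875035, 842809], [442326, 198821]]
... * rho(b) = [[1, 1], [2, 3]]  ->  [[3560653, 4403462], [839968, 1038789]]
... * rho(b) = [[1, 1], [2, 3]]  ->  [[12367577, 16771039], [2917546, 3956335]]
... * rho(a^-1) = [[9, 4], [2, 1]]  ->  [[144850271, 66241347], [34170584, 15626519]]
... * rho(b) = [[1, 1], [2, 3]]  ->  [[277332965, 343574312], [65423622, 81050141]]
tr = 277332965 + 81050141 = 358383106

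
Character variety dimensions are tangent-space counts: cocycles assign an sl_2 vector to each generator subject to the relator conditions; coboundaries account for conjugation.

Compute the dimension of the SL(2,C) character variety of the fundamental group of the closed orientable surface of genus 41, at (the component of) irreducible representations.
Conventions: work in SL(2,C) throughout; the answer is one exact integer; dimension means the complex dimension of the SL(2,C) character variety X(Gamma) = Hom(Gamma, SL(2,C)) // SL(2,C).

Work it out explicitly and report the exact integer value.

The genus-41 surface group: 2g = 82 generators, one relator prod [a_i, b_i].
A cocycle assigns one sl_2 vector per generator subject to the relator condition d_2(z) = 0: dim of the unconstrained space is 3*2g = 246.
d_2 is surjective at irreducible rho (its cokernel H^2 is dual to H^0 = 0), so dim Z^1 = 246 - 3 = 243.
dim B^1 = 3 (coboundaries, injective at irreducible rho).
dim H^1 = 243 - 3 = 240 = dim X.

240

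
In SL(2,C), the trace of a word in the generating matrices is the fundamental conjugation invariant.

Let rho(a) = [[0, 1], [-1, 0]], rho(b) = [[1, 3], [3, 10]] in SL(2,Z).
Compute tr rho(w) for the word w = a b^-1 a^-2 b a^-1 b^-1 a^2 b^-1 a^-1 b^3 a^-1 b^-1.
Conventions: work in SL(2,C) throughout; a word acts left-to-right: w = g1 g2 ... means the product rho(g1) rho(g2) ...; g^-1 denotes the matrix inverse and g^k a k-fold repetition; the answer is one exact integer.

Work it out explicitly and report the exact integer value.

rho(a) = [[0, 1], [-1, 0]]
... * rho(b^-1) = [[10, -3], [-3, 1]]  ->  [[-3, 1], [-10, 3]]
... * rho(a^-1) = [[0, -1], [1, 0]]  ->  [[1, 3], [3, 10]]
... * rho(a^-1) = [[0, -1], [1, 0]]  ->  [[3, -1], [10, -3]]
... * rho(b) = [[1, 3], [3, 10]]  ->  [[0, -1], [1, 0]]
... * rho(a^-1) = [[0, -1], [1, 0]]  ->  [[-1, 0], [0, -1]]
... * rho(b^-1) = [[10, -3], [-3, 1]]  ->  [[-10, 3], [3, -1]]
... * rho(a) = [[0, 1], [-1, 0]]  ->  [[-3, -10], [1, 3]]
... * rho(a) = [[0, 1], [-1, 0]]  ->  [[10, -3], [-3, 1]]
... * rho(b^-1) = [[10, -3], [-3, 1]]  ->  [[109, -33], [-33, 10]]
... * rho(a^-1) = [[0, -1], [1, 0]]  ->  [[-33, -109], [10, 33]]
... * rho(b) = [[1, 3], [3, 10]]  ->  [[-360, -1189], [109, 360]]
... * rho(b) = [[1, 3], [3, 10]]  ->  [[-3927, -12970], [1189, 3927]]
... * rho(b) = [[1, 3], [3, 10]]  ->  [[-42837, -141481], [12970, 42837]]
... * rho(a^-1) = [[0, -1], [1, 0]]  ->  [[-141481, 42837], [42837, -12970]]
... * rho(b^-1) = [[10, -3], [-3, 1]]  ->  [[-1543321, 467280], [467280, -141481]]
tr = -1543321 + -141481 = -1684802

-1684802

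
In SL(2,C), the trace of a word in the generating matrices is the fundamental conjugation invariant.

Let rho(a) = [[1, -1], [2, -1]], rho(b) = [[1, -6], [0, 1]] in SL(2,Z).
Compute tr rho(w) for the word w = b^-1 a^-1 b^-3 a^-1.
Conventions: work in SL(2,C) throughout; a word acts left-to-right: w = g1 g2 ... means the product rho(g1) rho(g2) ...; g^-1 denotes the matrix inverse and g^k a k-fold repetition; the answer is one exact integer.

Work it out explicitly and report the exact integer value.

430

rho(b^-1) = [[1, 6], [0, 1]]
... * rho(a^-1) = [[-1, 1], [-2, 1]]  ->  [[-13, 7], [-2, 1]]
... * rho(b^-1) = [[1, 6], [0, 1]]  ->  [[-13, -71], [-2, -11]]
... * rho(b^-1) = [[1, 6], [0, 1]]  ->  [[-13, -149], [-2, -23]]
... * rho(b^-1) = [[1, 6], [0, 1]]  ->  [[-13, -227], [-2, -35]]
... * rho(a^-1) = [[-1, 1], [-2, 1]]  ->  [[467, -240], [72, -37]]
tr = 467 + -37 = 430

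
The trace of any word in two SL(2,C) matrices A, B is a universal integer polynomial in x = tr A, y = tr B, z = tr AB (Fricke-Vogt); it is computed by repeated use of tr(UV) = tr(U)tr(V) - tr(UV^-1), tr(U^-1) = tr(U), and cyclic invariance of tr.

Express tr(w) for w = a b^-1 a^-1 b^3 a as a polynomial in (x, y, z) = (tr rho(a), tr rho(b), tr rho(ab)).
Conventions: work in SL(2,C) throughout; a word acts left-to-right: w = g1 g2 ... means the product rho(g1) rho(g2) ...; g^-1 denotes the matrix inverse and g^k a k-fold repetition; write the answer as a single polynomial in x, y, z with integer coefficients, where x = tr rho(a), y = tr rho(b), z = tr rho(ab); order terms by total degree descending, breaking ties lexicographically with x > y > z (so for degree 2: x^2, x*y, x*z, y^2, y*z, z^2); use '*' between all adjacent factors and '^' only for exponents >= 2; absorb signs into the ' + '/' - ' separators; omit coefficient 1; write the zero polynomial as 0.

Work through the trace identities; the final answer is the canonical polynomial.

trace(a^2 b) = trace(a)*trace(b a) - trace(b) = x*z - y
so trace(a^2) = trace(a)*trace(a) - trace(1) = x^2 - 2
trace(b^2 a^2) = trace(b)*trace(a^2 b) - trace(a^2) = x*y*z - x^2 - y^2 + 2
reduce: trace(a^3 b) = trace(a)*trace(a b a) - trace(a b) = x^2*z - x*y - z
reduce: trace(a^3) = trace(a)*trace(a^2) - trace(a) = x^3 - 3*x
so trace(a^3 b^2) = trace(b)*trace(a^3 b) - trace(a^3) = x^2*y*z - x^3 - x*y^2 - y*z + 3*x
so trace(a b^3 a^2) = trace(b)*trace(a^3 b^2) - trace(a^3 b) = x^2*y^2*z - x^3*y - x*y^3 - x^2*z - y^2*z + 4*x*y + z
trace(a b a b) = trace(a b)*trace(a b) - trace(1)   [split at repeated a] = z^2 - 2
reduce: trace(a b a b^2) = trace(b)*trace(a b a b) - trace(a b a) = y*z^2 - x*z - y
trace(b a b^3 a) = trace(b)*trace(a b a b^2) - trace(a b a b) = y^2*z^2 - x*y*z - y^2 - z^2 + 2
reduce: trace(b a b) = trace(b)*trace(a b) - trace(a) = y*z - x
trace(a b^3) = trace(b)*trace(b a b) - trace(b a) = y^2*z - x*y - z
trace(b a b^3) = trace(b)*trace(a b^3) - trace(a b^2) = y^3*z - x*y^2 - 2*y*z + x
so trace(a b^3 a^2 b) = trace(a)*trace(b a b^3 a) - trace(b a b^3) = x*y^2*z^2 - x^2*y*z - y^3*z - x*z^2 + 2*y*z + x
reduce: trace(b^3 a^2 b^-1 a) = trace(a b^3 a^2)*trace(b) - trace(a b^3 a^2 b) = x^2*y^3*z - x^3*y^2 - x*y^4 - x*y^2*z^2 + 4*x*y^2 + x*z^2 - y*z - x
so trace(a b^-1 a^-1 b^3 a) = trace(b^3 a^2 b^-1)*trace(a) - trace(b^3 a^2 b^-1 a) = -x^2*y^3*z + x^3*y^2 + x*y^4 + x*y^2*z^2 + x^2*y*z - x^3 - 5*x*y^2 - x*z^2 + y*z + 3*x

-x^2*y^3*z + x^3*y^2 + x*y^4 + x*y^2*z^2 + x^2*y*z - x^3 - 5*x*y^2 - x*z^2 + y*z + 3*x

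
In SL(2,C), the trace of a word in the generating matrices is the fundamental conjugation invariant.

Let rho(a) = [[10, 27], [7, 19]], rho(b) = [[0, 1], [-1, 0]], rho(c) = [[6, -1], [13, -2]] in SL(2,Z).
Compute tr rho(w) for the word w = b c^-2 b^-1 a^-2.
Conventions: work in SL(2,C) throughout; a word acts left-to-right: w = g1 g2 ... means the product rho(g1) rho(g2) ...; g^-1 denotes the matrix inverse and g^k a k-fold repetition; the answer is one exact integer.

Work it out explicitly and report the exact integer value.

2625

rho(b) = [[0, 1], [-1, 0]]
... * rho(c^-1) = [[-2, 1], [-13, 6]]  ->  [[-13, 6], [2, -1]]
... * rho(c^-1) = [[-2, 1], [-13, 6]]  ->  [[-52, 23], [9, -4]]
... * rho(b^-1) = [[0, -1], [1, 0]]  ->  [[23, 52], [-4, -9]]
... * rho(a^-1) = [[19, -27], [-7, 10]]  ->  [[73, -101], [-13, 18]]
... * rho(a^-1) = [[19, -27], [-7, 10]]  ->  [[2094, -2981], [-373, 531]]
tr = 2094 + 531 = 2625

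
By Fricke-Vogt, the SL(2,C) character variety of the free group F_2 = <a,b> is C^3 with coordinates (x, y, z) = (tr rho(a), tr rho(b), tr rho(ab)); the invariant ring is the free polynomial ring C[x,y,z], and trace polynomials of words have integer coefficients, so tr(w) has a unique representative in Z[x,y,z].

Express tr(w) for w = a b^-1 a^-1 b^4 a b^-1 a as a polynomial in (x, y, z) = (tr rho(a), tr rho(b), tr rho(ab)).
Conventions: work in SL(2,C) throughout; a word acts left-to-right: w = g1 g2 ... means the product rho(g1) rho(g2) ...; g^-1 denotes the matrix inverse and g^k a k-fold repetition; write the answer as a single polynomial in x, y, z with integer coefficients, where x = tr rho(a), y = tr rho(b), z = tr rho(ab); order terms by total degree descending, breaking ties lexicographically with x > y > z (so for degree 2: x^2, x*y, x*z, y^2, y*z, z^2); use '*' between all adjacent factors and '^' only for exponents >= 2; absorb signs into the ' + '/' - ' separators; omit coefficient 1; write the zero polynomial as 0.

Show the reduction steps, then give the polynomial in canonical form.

-x^3*y^5*z + x^4*y^4 + x^2*y^6 + 2*x^2*y^4*z^2 + x^3*y^3*z - x*y^3*z^3 - 2*x^4*y^2 - 7*x^2*y^4 - 4*x^2*y^2*z^2 - y^6 - y^4*z^2 + 2*x^3*y*z + 4*x*y^3*z + 2*x*y*z^3 + 10*x^2*y^2 + 6*y^4 + 2*y^2*z^2 - 7*x*y*z - x^2 - 9*y^2 + 2

use: tr(b a b) = tr(b) tr(a b) - tr(a) = y*z - x
tr(b^3 a) = tr(b) tr(b a b) - tr(b a) = y^2*z - x*y - z
apply: tr(b^2) = tr(b) tr(b) - tr(1) = y^2 - 2
use: tr(b^3) = tr(b) tr(b^2) - tr(b) = y^3 - 3*y
apply: tr(b^2 a^2 b) = tr(a) tr(b^3 a) - tr(b^3) = x*y^2*z - x^2*y - y^3 - x*z + 3*y
apply: tr(b^2 a^2) = tr(a) tr(b^2 a) - tr(b^2) = x*y*z - x^2 - y^2 + 2
use: tr(a b^4 a) = tr(b) tr(b^2 a^2 b) - tr(b^2 a^2) = x*y^3*z - x^2*y^2 - y^4 - 2*x*y*z + x^2 + 4*y^2 - 2
apply: tr(a b a b) = tr(a b) tr(a b) - tr(1)   [split at repeated a] = z^2 - 2
apply: tr(a b a) = tr(a) tr(b a) - tr(b) = x*z - y
apply: tr(b a b a b) = tr(b) tr(a b a b) - tr(a b a) = y*z^2 - x*z - y
tr(b a b a b^2) = tr(b) tr(b a b a b) - tr(b a b a) = y^2*z^2 - x*y*z - y^2 - z^2 + 2
tr(a b^4 a b) = tr(b) tr(b a b a b^2) - tr(b a b a b) = y^3*z^2 - x*y^2*z - y^3 - 2*y*z^2 + x*z + 3*y
tr(b^4 a b^-1 a) = tr(a b^4 a) tr(b) - tr(a b^4 a b) = x*y^4*z - x^2*y^3 - y^5 - y^3*z^2 - x*y^2*z + x^2*y + 5*y^3 + 2*y*z^2 - x*z - 5*y
use: tr(b^5 a^2) = tr(b) tr(b^3 a^2 b) - tr(b^3 a^2) = x*y^4*z - x^2*y^3 - y^5 - 3*x*y^2*z + 2*x^2*y + 5*y^3 + x*z - 5*y
apply: tr(b^3 a b) = tr(b) tr(a b^3) - tr(a b^2) = y^3*z - x*y^2 - 2*y*z + x
use: tr(b^5 a) = tr(b) tr(b^3 a b) - tr(b^3 a) = y^4*z - x*y^3 - 3*y^2*z + 2*x*y + z
tr(b^4 a^3 b) = tr(a) tr(b^5 a^2) - tr(b^5 a) = x^2*y^4*z - x^3*y^3 - x*y^5 - 3*x^2*y^2*z - y^4*z + 2*x^3*y + 6*x*y^3 + x^2*z + 3*y^2*z - 7*x*y - z
tr(b a b a^2) = tr(a) tr(b a b a) - tr(b a b) = x*z^2 - y*z - x
tr(a^3 b a b) = tr(a) tr(b a b a^2) - tr(b a b a) = x^2*z^2 - x*y*z - x^2 - z^2 + 2
tr(a^2 b a) = tr(a) tr(a b a) - tr(a b) = x^2*z - x*y - z
apply: tr(a^3 b a) = tr(a) tr(a^2 b a) - tr(a^2 b) = x^3*z - x^2*y - 2*x*z + y
tr(a^3 b a b^2) = tr(b) tr(a^3 b a b) - tr(a^3 b a) = x^2*y*z^2 - x^3*z - x*y^2*z - y*z^2 + 2*x*z + y
apply: tr(b a^3 b a b^2) = tr(b) tr(a^3 b a b^2) - tr(a^3 b a b) = x^2*y^2*z^2 - x^3*y*z - x*y^3*z - x^2*z^2 - y^2*z^2 + 3*x*y*z + x^2 + y^2 + z^2 - 2
tr(b^4 a^3 b a) = tr(b) tr(b a^3 b a b^2) - tr(b a^3 b a b) = x^2*y^3*z^2 - x^3*y^2*z - x*y^4*z - 2*x^2*y*z^2 - y^3*z^2 + x^3*z + 4*x*y^2*z + x^2*y + y^3 + 2*y*z^2 - 2*x*z - 3*y
tr(a^2 b a^-1 b^4 a) = tr(b^4 a^3 b) tr(a) - tr(b^4 a^3 b a) = x^3*y^4*z - x^4*y^3 - x^2*y^5 - x^2*y^3*z^2 - 2*x^3*y^2*z + 2*x^4*y + 6*x^2*y^3 + 2*x^2*y*z^2 + y^3*z^2 - x*y^2*z - 8*x^2*y - y^3 - 2*y*z^2 + x*z + 3*y
apply: tr(b a b a^2 b) = tr(a) tr(b^2 a b a) - tr(b^2 a b) = x*y*z^2 - x^2*z - y^2*z + z
tr(a b a^2 b^3) = tr(b) tr(b a b a^2 b) - tr(b a b a^2) = x*y^2*z^2 - x^2*y*z - y^3*z - x*z^2 + 2*y*z + x
tr(b^2 a b a^2 b^2) = tr(b) tr(a b a^2 b^3) - tr(a b a^2 b^2) = x*y^3*z^2 - x^2*y^2*z - y^4*z - 2*x*y*z^2 + x^2*z + 3*y^2*z + x*y - z
apply: tr(b^4 a b a^2 b) = tr(b) tr(b^2 a b a^2 b^2) - tr(b^2 a b a^2 b) = x*y^4*z^2 - x^2*y^3*z - y^5*z - 3*x*y^2*z^2 + 2*x^2*y*z + 4*y^3*z + x*y^2 + x*z^2 - 3*y*z - x
tr(a b a b a b) = tr(b a) tr(b a b a) - tr(b^-1 a^-1)   [split at repeated b] = z^3 - 3*z
use: tr(a b a b a b^2) = tr(b) tr(a b a b a b) - tr(a b a b a) = y*z^3 - x*z^2 - 2*y*z + x
use: tr(b a b^3 a b a) = tr(b) tr(a b a b a b^2) - tr(a b a b a b) = y^2*z^3 - x*y*z^2 - 2*y^2*z - z^3 + x*y + 3*z
use: tr(a b^2 a b^2) = tr(b) tr(a b^2 a b) - tr(a b^2 a) = y^2*z^2 - 2*x*y*z + x^2 - 2
apply: tr(b a b^3 a b) = tr(b) tr(a b^2 a b^2) - tr(a b^2 a b) = y^3*z^2 - 2*x*y^2*z + x^2*y - y*z^2 + x*z - y
tr(b^2 a b a^2 b a b) = tr(a) tr(b a b^3 a b a) - tr(b a b^3 a b) = x*y^2*z^3 - x^2*y*z^2 - y^3*z^2 - x*z^3 + y*z^2 + 2*x*z + y
use: tr(a b a^2 b a b) = tr(a) tr(b a b a b a) - tr(b a b a b) = x*z^3 - y*z^2 - 2*x*z + y
tr(a b a^2 b a) = tr(a) tr(b a^2 b a) - tr(b a^2 b) = x^2*z^2 - 2*x*y*z + y^2 - 2
tr(b^2 a b a^2 b a) = tr(b) tr(a b a^2 b a b) - tr(a b a^2 b a) = x*y*z^3 - x^2*z^2 - y^2*z^2 + 2
apply: tr(b^4 a b a^2 b a) = tr(b) tr(b^2 a b a^2 b a b) - tr(b^2 a b a^2 b a) = x*y^3*z^3 - x^2*y^2*z^2 - y^4*z^2 - 2*x*y*z^3 + x^2*z^2 + 2*y^2*z^2 + 2*x*y*z + y^2 - 2
use: tr(a^2 b a^-1 b^4 a b) = tr(b^4 a b a^2 b) tr(a) - tr(b^4 a b a^2 b a) = x^2*y^4*z^2 - x^3*y^3*z - x*y^5*z - x*y^3*z^3 - 2*x^2*y^2*z^2 + y^4*z^2 + 2*x^3*y*z + 4*x*y^3*z + 2*x*y*z^3 + x^2*y^2 - 2*y^2*z^2 - 5*x*y*z - x^2 - y^2 + 2
tr(a^-1 b^4 a b^-1 a^2 b) = tr(a^2 b a^-1 b^4 a) tr(b) - tr(a^2 b a^-1 b^4 a b) = x^3*y^5*z - x^4*y^4 - x^2*y^6 - 2*x^2*y^4*z^2 - x^3*y^3*z + x*y^5*z + x*y^3*z^3 + 2*x^4*y^2 + 6*x^2*y^4 + 4*x^2*y^2*z^2 - 2*x^3*y*z - 5*x*y^3*z - 2*x*y*z^3 - 9*x^2*y^2 - y^4 + 6*x*y*z + x^2 + 4*y^2 - 2
apply: tr(a b^-1 a^-1 b^4 a b^-1 a) = tr(a^-1 b^4 a b^-1 a^2) tr(b) - tr(a^-1 b^4 a b^-1 a^2 b) = -x^3*y^5*z + x^4*y^4 + x^2*y^6 + 2*x^2*y^4*z^2 + x^3*y^3*z - x*y^3*z^3 - 2*x^4*y^2 - 7*x^2*y^4 - 4*x^2*y^2*z^2 - y^6 - y^4*z^2 + 2*x^3*y*z + 4*x*y^3*z + 2*x*y*z^3 + 10*x^2*y^2 + 6*y^4 + 2*y^2*z^2 - 7*x*y*z - x^2 - 9*y^2 + 2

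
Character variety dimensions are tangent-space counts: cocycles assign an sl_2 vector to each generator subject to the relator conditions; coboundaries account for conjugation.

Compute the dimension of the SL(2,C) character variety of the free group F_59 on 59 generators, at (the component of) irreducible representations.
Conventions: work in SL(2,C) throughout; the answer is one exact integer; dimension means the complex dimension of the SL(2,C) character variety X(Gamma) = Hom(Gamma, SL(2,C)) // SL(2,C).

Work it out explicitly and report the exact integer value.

174

The free group F_59: 59 generators, no relators.
A cocycle picks one sl_2 vector per generator freely, giving dim Z^1 = 3*59 = 177.
At an irreducible rho the centralizer of the image in sl_2 is 0, so the coboundary map sl_2 -> Z^1 is injective: dim B^1 = 3.
dim H^1 = 177 - 3 = 174, which is dim X.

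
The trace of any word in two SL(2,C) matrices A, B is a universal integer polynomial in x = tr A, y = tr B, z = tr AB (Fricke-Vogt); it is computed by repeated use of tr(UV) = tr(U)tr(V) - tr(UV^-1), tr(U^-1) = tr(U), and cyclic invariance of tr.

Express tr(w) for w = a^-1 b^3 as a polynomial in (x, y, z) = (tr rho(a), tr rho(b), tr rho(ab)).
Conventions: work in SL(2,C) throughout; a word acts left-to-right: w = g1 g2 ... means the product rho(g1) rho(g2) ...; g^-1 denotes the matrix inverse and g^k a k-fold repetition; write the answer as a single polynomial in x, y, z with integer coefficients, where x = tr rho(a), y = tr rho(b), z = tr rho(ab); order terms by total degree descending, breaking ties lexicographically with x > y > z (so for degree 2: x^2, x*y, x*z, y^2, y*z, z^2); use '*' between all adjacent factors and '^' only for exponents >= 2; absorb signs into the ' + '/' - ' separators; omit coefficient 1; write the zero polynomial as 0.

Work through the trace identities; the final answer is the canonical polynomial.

x*y^3 - y^2*z - 2*x*y + z

trace(b^2) = trace(b) * trace(b) - trace(1)  (reduce the b square) = y^2 - 2
trace(b^3) = trace(b) * trace(b^2) - trace(b)  (reduce the b square) = y^3 - 3*y
reduce: trace(b a b) = trace(b) * trace(a b) - trace(a)  (reduce the b square) = y*z - x
trace(b^3 a) = trace(b) * trace(b a b) - trace(b a)  (reduce the b square) = y^2*z - x*y - z
trace(a^-1 b^3) = trace(b^3) * trace(a) - trace(b^3 a)  (eliminate a^-1) = x*y^3 - y^2*z - 2*x*y + z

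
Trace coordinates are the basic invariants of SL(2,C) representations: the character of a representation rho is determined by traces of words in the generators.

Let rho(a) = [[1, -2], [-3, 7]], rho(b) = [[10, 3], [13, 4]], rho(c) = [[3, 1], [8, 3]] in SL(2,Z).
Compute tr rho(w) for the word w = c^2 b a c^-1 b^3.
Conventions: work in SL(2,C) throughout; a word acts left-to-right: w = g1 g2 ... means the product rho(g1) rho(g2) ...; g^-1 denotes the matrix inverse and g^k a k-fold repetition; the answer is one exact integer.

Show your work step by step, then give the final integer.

rho(c) = [[3, 1], [8, 3]]
... * rho(c) = [[3, 1], [8, 3]]  ->  [[17, 6], [48, 17]]
... * rho(b) = [[10, 3], [13, 4]]  ->  [[248, 75], [701, 212]]
... * rho(a) = [[1, -2], [-3, 7]]  ->  [[23, 29], [65, 82]]
... * rho(c^-1) = [[3, -1], [-8, 3]]  ->  [[-163, 64], [-461, 181]]
... * rho(b) = [[10, 3], [13, 4]]  ->  [[-798, -233], [-2257, -659]]
... * rho(b) = [[10, 3], [13, 4]]  ->  [[-11009, -3326], [-31137, -9407]]
... * rho(b) = [[10, 3], [13, 4]]  ->  [[-153328, -46331], [-433661, -131039]]
tr = -153328 + -131039 = -284367

-284367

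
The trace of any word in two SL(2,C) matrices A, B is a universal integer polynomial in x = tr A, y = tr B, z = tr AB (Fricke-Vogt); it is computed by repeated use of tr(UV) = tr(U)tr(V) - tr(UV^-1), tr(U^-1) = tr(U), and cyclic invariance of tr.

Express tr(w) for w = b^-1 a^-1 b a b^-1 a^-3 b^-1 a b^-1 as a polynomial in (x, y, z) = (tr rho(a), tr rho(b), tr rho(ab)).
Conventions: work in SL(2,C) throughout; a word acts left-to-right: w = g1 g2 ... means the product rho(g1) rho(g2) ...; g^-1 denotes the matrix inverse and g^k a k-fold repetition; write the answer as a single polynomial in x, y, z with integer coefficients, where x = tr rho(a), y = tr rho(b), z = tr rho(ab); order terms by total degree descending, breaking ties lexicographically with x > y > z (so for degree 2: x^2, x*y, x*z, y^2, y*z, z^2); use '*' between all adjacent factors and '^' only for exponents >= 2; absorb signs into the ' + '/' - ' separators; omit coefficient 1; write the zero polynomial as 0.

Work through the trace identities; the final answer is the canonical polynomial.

trace(b^-1 a) = trace(a) trace(b) - trace(a b)   [inverse elimination on b] = x*y - z
trace(a^2) = trace(a) trace(a) - trace(1)   [square of a] = x^2 - 2
trace(a b a) = trace(a) trace(b a) - trace(b)   [square of a] = x*z - y
trace(a^2 b a) = trace(a) trace(a b a) - trace(a b)   [square of a] = x^2*z - x*y - z
trace(b a b a) = trace(a b) trace(a b) - trace(1)   [split at a repeated a] = z^2 - 2
trace(b a b) = trace(b) trace(a b) - trace(a)   [square of b] = y*z - x
trace(a^2 b a b) = trace(a) trace(b a b a) - trace(b a b)   [square of a] = x*z^2 - y*z - x
trace(b^-1 a^2 b a) = trace(a^2 b a) trace(b) - trace(a^2 b a b)   [inverse elimination on b] = x^2*y*z - x*y^2 - x*z^2 + x
trace(a^-1 b^-1 a^2 b) = trace(b^-1 a^2 b) trace(a) - trace(b^-1 a^2 b a)   [inverse elimination on a] = -x^2*y*z + x^3 + x*y^2 + x*z^2 - 3*x
trace(a b^-1 a^-1 b^-1 a) = trace(a^-1 b^-1 a^2) trace(b) - trace(a^-1 b^-1 a^2 b)   [inverse elimination on b] = x^2*y*z - x^3 - x*z^2 - y*z + 3*x
trace(a b^-1 a) = trace(a^2) trace(b) - trace(a^2 b)   [inverse elimination on b] = x^2*y - x*z - y
trace(b a b^2 a) = trace(b) trace(a b a b) - trace(a b a)   [square of b] = y*z^2 - x*z - y
trace(b a b^2) = trace(b) trace(b a b) - trace(b a)   [square of b] = y^2*z - x*y - z
trace(b a^2 b a b) = trace(a) trace(b a b^2 a) - trace(b a b^2)   [square of a] = x*y*z^2 - x^2*z - y^2*z + z
trace(b a b a b a) = trace(a b) trace(a b a b) - trace(a^-1 b^-1)   [split at a repeated a] = z^3 - 3*z
trace(b a^2 b a b a) = trace(a) trace(b a b a b a) - trace(b a b a b)   [square of a] = x*z^3 - y*z^2 - 2*x*z + y
trace(a b a b a^-1 b a) = trace(b a^2 b a b) trace(a) - trace(b a^2 b a b a)   [inverse elimination on a] = x^2*y*z^2 - x^3*z - x*y^2*z - x*z^3 + y*z^2 + 3*x*z - y
trace(b a b a b a b) = trace(b) trace(a b a b a b) - trace(a b a b a)   [square of b] = y*z^3 - x*z^2 - 2*y*z + x
trace(b a b a b a b a) = trace(a b) trace(a b a b a b) - trace(a^-1 b^-1 a^-1 b^-1)   [split at a repeated a] = z^4 - 4*z^2 + 2
trace(a b a b a^-1 b a b) = trace(b a b a b a b) trace(a) - trace(b a b a b a b a)   [inverse elimination on a] = x*y*z^3 - x^2*z^2 - z^4 - 2*x*y*z + x^2 + 4*z^2 - 2
trace(a b^-1 a b a b a^-1 b) = trace(a b a b a^-1 b a) trace(b) - trace(a b a b a^-1 b a b)   [inverse elimination on b] = x^2*y^2*z^2 - x^3*y*z - x*y^3*z - 2*x*y*z^3 + x^2*z^2 + y^2*z^2 + z^4 + 5*x*y*z - x^2 - y^2 - 4*z^2 + 2
trace(a^-1 b^-1 a b^-1 a b a b) = trace(a b^-1 a b a b a^-1) trace(b) - trace(a b^-1 a b a b a^-1 b)   [inverse elimination on b] = -x^2*y^2*z^2 + x^3*y*z + x*y^3*z + 2*x*y*z^3 - x^2*z^2 - y^2*z^2 - z^4 - 4*x*y*z + x^2 + 4*z^2 - 2
trace(b a b^-1 a^-1 b^-1 a b^-1 a) = trace(a^-1 b^-1 a b^-1 a b a) trace(b) - trace(a^-1 b^-1 a b^-1 a b a b)   [inverse elimination on b] = x^2*y^2*z^2 - x^3*y*z - x*y^3*z - 2*x*y*z^3 + x^2*y^2 + x^2*z^2 + y^2*z^2 + z^4 + 3*x*y*z - x^2 - y^2 - 4*z^2 + 2
trace(a^-1 b^-1 a b^-1 a^-1 b a b^-1) = trace(b a b^-1 a^-1 b^-1 a b^-1) trace(a) - trace(b a b^-1 a^-1 b^-1 a b^-1 a)   [inverse elimination on a] = -x^2*y^2*z^2 + 2*x^3*y*z + x*y^3*z + 2*x*y*z^3 - x^4 - x^2*y^2 - 2*x^2*z^2 - y^2*z^2 - z^4 - 4*x*y*z + 4*x^2 + y^2 + 4*z^2 - 2
trace(a b^2 a) = trace(b) trace(a^2 b) - trace(a^2)   [square of b] = x*y*z - x^2 - y^2 + 2
trace(b^-1 a b^2 a) = trace(a b^2 a) trace(b) - trace(a b^2 a b)   [inverse elimination on b] = x*y^2*z - x^2*y - y^3 - y*z^2 + x*z + 3*y
trace(b a b^-2 a b) = trace(b^-1 a b^2 a) trace(b) - trace(b^-1 a b^2 a b)   [inverse elimination on b] = x*y^3*z - x^2*y^2 - y^4 - y^2*z^2 + x^2 + 4*y^2 - 2
trace(b^-1 a b a b a) = trace(a b a b a) trace(b) - trace(a b a b a b)   [inverse elimination on b] = x*y*z^2 - y^2*z - z^3 - x*y + 3*z
trace(b a b^-2 a b a) = trace(b^-1 a b a b a) trace(b) - trace(b^-1 a b a b a b)   [inverse elimination on b] = x*y^2*z^2 - y^3*z - y*z^3 - x*y^2 - x*z^2 + 4*y*z + x
trace(a^-1 b a b^-2 a b) = trace(b a b^-2 a b) trace(a) - trace(b a b^-2 a b a)   [inverse elimination on a] = x^2*y^3*z - x^3*y^2 - x*y^4 - 2*x*y^2*z^2 + y^3*z + y*z^3 + x^3 + 5*x*y^2 + x*z^2 - 4*y*z - 3*x
trace(b^-1 a b^-1 a^-1 b a b^-1) = trace(a^-1 b a b^-2 a) trace(b) - trace(a^-1 b a b^-2 a b)   [inverse elimination on b] = -x^2*y^3*z + x^3*y^2 + x*y^4 + 2*x*y^2*z^2 - y^3*z - y*z^3 - x^3 - 4*x*y^2 - x*z^2 + 3*y*z + 3*x
trace(b^-1 a b^-1 a^-1 b a b^-1 a^-2) = trace(a^-1 b^-1 a b^-1 a^-1 b a b^-1) trace(a) - trace(a^-1 b^-1 a b^-1 a^-1 b a b^-1 a)   [inverse elimination on a] = -x^3*y^2*z^2 + 2*x^4*y*z + 2*x^2*y^3*z + 2*x^2*y*z^3 - x^5 - 2*x^3*y^2 - 2*x^3*z^2 - x*y^4 - 3*x*y^2*z^2 - x*z^4 - 4*x^2*y*z + y^3*z + y*z^3 + 5*x^3 + 5*x*y^2 + 5*x*z^2 - 3*y*z - 5*x
trace(b^-1 a^-1 b a b^-1 a^-3 b^-1 a) = trace(b^-1 a b^-1 a^-1 b a b^-1 a^-2) trace(a) - trace(b^-1 a b^-1 a^-1 b a b^-1 a^-1)   [inverse elimination on a] = -x^4*y^2*z^2 + 2*x^5*y*z + 2*x^3*y^3*z + 2*x^3*y*z^3 - x^6 - 2*x^4*y^2 - 2*x^4*z^2 - x^2*y^4 - 2*x^2*y^2*z^2 - x^2*z^4 - 6*x^3*y*z - x*y*z^3 + 6*x^4 + 6*x^2*y^2 + 7*x^2*z^2 + y^2*z^2 + z^4 + x*y*z - 9*x^2 - y^2 - 4*z^2 + 2
trace(b^-1 a^-1 b a b^-1 a^-3 b^-1 a b^-1) = trace(b^-1 a^-1 b a b^-1 a^-3 b^-1 a) trace(b) - trace(b^-1 a^-1 b a b^-1 a^-3 b^-1 a b)   [inverse elimination on b] = -x^4*y^3*z^2 + 2*x^5*y^2*z + 2*x^3*y^4*z + 2*x^3*y^2*z^3 - x^6*y - 2*x^4*y^3 - 2*x^4*y*z^2 - x^2*y^5 - 2*x^2*y^3*z^2 - x^2*y*z^4 - 6*x^3*y^2*z - x*y^2*z^3 + 6*x^4*y + 6*x^2*y^3 + 7*x^2*y*z^2 + y^3*z^2 + y*z^4 + x*y^2*z - 9*x^2*y - y^3 - 4*y*z^2 - x*z + 3*y

-x^4*y^3*z^2 + 2*x^5*y^2*z + 2*x^3*y^4*z + 2*x^3*y^2*z^3 - x^6*y - 2*x^4*y^3 - 2*x^4*y*z^2 - x^2*y^5 - 2*x^2*y^3*z^2 - x^2*y*z^4 - 6*x^3*y^2*z - x*y^2*z^3 + 6*x^4*y + 6*x^2*y^3 + 7*x^2*y*z^2 + y^3*z^2 + y*z^4 + x*y^2*z - 9*x^2*y - y^3 - 4*y*z^2 - x*z + 3*y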